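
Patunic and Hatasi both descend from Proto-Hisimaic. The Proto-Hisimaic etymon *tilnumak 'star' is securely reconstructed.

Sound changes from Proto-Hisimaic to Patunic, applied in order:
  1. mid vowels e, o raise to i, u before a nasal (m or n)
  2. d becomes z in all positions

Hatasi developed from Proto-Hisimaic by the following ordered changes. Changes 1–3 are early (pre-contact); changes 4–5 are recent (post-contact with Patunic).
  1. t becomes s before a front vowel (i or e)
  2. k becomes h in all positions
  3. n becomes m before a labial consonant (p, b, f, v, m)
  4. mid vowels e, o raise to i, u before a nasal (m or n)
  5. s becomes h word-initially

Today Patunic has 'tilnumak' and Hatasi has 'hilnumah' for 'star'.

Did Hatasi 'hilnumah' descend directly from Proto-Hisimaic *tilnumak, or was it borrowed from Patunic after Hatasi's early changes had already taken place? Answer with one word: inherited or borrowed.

If inherited, *tilnumak would pass through all of Hatasi's changes:
Hatasi: *tilnumak > silnumak > silnumah > hilnumah  (by palatalisation, unconditioned shift, debuccalisation)
If borrowed from Patunic 'tilnumak' after the early changes, it would undergo only the recent ones:
  rule 4 (pre-nasal raising): no change (tilnumak)
  rule 5 (debuccalisation): no change (tilnumak)
  ⇒ as a loan: tilnumak
Hatasi 'hilnumah' matches the inherited outcome exactly, so it is an inherited cognate, not a loan.

inherited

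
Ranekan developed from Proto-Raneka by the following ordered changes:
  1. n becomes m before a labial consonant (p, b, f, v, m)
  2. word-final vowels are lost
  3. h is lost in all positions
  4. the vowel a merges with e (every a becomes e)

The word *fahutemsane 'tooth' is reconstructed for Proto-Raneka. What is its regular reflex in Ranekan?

feutemsen

Ranekan: *fahutemsane > fahutemsan > fautemsan > feutemsen  (by apocope, h-loss, vowel merger)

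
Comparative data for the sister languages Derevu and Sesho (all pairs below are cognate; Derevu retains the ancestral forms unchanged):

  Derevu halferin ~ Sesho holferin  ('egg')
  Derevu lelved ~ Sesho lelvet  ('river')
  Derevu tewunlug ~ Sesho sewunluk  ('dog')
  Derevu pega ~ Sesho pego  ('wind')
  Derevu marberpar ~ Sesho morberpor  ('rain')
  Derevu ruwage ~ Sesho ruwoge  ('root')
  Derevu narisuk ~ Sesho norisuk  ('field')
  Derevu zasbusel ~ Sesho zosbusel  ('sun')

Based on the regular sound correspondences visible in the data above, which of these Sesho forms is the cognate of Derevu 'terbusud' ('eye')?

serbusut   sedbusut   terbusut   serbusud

tewunlug ~ sewunluk — Derevu t corresponds to Sesho s word-initially before a front vowel.
lelved ~ lelvet — Derevu d corresponds to Sesho t word-finally.
Applying these to Derevu 'terbusud':
  terbusud → serbusud   (t→s word-initially before a front vowel)
  serbusud → serbusut   (d→t word-finally)
So the Sesho cognate is 'serbusut'.

serbusut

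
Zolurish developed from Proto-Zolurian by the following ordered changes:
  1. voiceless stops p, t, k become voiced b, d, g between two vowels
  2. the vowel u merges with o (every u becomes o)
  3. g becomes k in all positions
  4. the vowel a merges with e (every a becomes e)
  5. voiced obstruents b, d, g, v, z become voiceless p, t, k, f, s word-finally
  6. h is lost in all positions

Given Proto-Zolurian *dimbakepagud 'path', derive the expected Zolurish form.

Zolurish: *dimbakepagud
  dimbakepagud → dimbagebagud   [intervocalic voicing]
  dimbagebagud → dimbagebagod   [vowel merger]
  dimbagebagod → dimbakebakod   [unconditioned shift]
  dimbakebakod → dimbekebekod   [vowel merger]
  dimbekebekod → dimbekebekot   [final devoicing]
  dimbekebekot (rule 6 does not apply)
  giving Zolurish dimbekebekot.

dimbekebekot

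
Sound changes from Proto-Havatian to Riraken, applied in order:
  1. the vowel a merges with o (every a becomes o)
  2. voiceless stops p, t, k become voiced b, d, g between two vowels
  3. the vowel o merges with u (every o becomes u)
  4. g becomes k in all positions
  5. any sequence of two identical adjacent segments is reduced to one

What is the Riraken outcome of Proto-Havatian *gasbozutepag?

kusbuzudebuk

Riraken: *gasbozutepag > gosbozutepog > gosbozudebog > gusbuzudebug > kusbuzudebuk  (by vowel merger, intervocalic voicing, vowel merger, unconditioned shift)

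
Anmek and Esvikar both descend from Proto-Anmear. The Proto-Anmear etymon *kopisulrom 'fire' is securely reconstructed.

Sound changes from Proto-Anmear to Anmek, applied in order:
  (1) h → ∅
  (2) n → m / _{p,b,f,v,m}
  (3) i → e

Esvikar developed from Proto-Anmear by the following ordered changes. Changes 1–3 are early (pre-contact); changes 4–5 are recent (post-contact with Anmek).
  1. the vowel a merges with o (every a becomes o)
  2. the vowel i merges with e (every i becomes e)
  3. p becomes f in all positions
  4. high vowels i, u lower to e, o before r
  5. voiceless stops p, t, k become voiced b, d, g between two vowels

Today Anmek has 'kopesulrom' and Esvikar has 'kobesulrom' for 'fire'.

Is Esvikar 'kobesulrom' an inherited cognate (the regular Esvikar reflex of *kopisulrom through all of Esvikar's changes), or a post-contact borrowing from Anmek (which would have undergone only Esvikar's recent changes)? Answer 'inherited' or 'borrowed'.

borrowed

If inherited, *kopisulrom would pass through all of Esvikar's changes:
Esvikar: start from *kopisulrom.
  rule 1: no change — kopisulrom
  rule 2 (vowel merger): kopisulrom → kopesulrom
  rule 3 (unconditioned shift): kopesulrom → kofesulrom
  rule 4: no change — kofesulrom
  rule 5: no change — kofesulrom
  ⇒ Esvikar kofesulrom
If borrowed from Anmek 'kopesulrom' after the early changes, it would undergo only the recent ones:
  rule 4 (pre-rhotic lowering): no change (kopesulrom)
  rule 5 (intervocalic voicing): kopesulrom → kobesulrom
  ⇒ as a loan: kobesulrom
Esvikar 'kobesulrom' matches the loan outcome 'kobesulrom', not the inherited 'kofesulrom' — it skipped the early Esvikar changes, so it was borrowed from Anmek.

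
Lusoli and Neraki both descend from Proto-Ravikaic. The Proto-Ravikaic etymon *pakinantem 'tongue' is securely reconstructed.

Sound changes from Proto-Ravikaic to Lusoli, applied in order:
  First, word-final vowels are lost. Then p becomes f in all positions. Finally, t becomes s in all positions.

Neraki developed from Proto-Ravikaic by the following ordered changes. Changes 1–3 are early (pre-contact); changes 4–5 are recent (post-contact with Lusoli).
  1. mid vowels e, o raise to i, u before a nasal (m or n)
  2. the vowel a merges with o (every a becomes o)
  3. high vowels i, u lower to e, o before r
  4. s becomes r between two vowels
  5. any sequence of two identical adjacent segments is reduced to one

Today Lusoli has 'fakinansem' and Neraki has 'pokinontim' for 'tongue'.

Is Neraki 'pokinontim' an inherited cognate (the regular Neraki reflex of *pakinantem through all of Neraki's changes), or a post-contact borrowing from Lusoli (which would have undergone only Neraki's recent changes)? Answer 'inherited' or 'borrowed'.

inherited

If inherited, *pakinantem would pass through all of Neraki's changes:
Neraki: *pakinantem
  pakinantem → pakinantim   [pre-nasal raising]
  pakinantim → pokinontim   [vowel merger]
  pokinontim (rule 3 does not apply)
  pokinontim (rule 4 does not apply)
  pokinontim (rule 5 does not apply)
  giving Neraki pokinontim.
If borrowed from Lusoli 'fakinansem' after the early changes, it would undergo only the recent ones:
  rule 4 (rhotacism): no change (fakinansem)
  rule 5 (degemination): no change (fakinansem)
  ⇒ as a loan: fakinansem
Neraki 'pokinontim' matches the inherited outcome exactly, so it is an inherited cognate, not a loan.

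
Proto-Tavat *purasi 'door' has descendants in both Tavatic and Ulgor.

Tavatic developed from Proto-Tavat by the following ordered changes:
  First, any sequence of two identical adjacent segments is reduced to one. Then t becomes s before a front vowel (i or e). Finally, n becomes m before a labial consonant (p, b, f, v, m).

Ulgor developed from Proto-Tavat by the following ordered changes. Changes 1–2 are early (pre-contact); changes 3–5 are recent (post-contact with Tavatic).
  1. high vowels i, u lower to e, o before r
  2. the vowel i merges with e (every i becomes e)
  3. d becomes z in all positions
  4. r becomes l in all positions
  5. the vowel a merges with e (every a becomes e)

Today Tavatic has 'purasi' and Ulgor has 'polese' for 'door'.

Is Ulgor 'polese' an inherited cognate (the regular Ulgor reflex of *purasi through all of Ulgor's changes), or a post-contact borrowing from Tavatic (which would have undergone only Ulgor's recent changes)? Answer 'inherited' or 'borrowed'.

If inherited, *purasi would pass through all of Ulgor's changes:
Ulgor: *purasi > porasi > porase > polase > polese  (by pre-rhotic lowering, vowel merger, unconditioned shift, vowel merger)
If borrowed from Tavatic 'purasi' after the early changes, it would undergo only the recent ones:
  rule 3 (unconditioned shift): no change (purasi)
  rule 4 (unconditioned shift): purasi → pulasi
  rule 5 (vowel merger): pulasi → pulesi
  ⇒ as a loan: pulesi
Ulgor 'polese' matches the inherited outcome exactly, so it is an inherited cognate, not a loan.

inherited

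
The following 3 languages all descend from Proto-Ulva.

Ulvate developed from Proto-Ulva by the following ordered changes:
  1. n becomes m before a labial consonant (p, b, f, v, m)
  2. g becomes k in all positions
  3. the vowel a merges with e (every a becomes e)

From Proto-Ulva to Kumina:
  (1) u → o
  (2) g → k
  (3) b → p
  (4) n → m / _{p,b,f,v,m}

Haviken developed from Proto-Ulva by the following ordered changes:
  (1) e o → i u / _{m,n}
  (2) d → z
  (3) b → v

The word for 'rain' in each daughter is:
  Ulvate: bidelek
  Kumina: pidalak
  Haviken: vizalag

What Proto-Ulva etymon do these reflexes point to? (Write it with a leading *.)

*bidalag

Position 7: Ulvate has k, Kumina has k, Haviken has g. Haviken preserves g here (none of its changes turn any other segment into g), so the proto-segment is *g.
Position 3: Ulvate has d, Kumina has d, Haviken has z. Ulvate preserves d here (none of its changes turn any other segment into d), so the proto-segment is *d.
Continuing position by position gives *bidalag; check it forward:
Ulvate: *bidalag
  bidalag (rule 1 does not apply)
  bidalag → bidalak   [unconditioned shift]
  bidalak → bidelek   [vowel merger]
  giving Ulvate bidelek.
Kumina: *bidalag
  bidalag (rule 1 does not apply)
  bidalag → bidalak   [unconditioned shift]
  bidalak → pidalak   [unconditioned shift]
  pidalak (rule 4 does not apply)
  giving Kumina pidalak.
Haviken: *bidalag
  bidalag (rule 1 does not apply)
  bidalag → bizalag   [unconditioned shift]
  bizalag → vizalag   [unconditioned shift]
  giving Haviken vizalag.
No other proto-form is consistent with every reflex, so the reconstruction is *bidalag.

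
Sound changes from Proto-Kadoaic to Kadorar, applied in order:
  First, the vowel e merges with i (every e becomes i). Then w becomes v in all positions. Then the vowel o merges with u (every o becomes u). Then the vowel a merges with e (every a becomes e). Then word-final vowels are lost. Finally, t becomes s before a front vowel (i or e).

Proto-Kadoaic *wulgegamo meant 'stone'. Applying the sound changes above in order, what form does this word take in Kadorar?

vulgigem

Kadorar: start from *wulgegamo.
  rule 1 (vowel merger): wulgegamo → wulgigamo
  rule 2 (unconditioned shift): wulgigamo → vulgigamo
  rule 3 (vowel merger): vulgigamo → vulgigamu
  rule 4 (vowel merger): vulgigamu → vulgigemu
  rule 5 (apocope): vulgigemu → vulgigem
  rule 6: no change — vulgigem
  ⇒ Kadorar vulgigem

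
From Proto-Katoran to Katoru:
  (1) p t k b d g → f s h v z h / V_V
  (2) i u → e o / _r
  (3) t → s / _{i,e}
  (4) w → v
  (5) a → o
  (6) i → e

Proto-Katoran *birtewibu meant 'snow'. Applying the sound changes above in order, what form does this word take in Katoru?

bersevevu

Katoru: *birtewibu > birtewivu > bertewivu > bersewivu > bersevivu > bersevevu  (by intervocalic lenition, pre-rhotic lowering, palatalisation, unconditioned shift, vowel merger)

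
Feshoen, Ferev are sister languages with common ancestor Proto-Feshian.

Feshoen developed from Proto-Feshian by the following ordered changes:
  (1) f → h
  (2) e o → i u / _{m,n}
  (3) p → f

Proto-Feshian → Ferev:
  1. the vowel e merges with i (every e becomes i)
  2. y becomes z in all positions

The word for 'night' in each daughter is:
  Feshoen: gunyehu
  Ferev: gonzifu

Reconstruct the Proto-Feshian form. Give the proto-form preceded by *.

Position 2: Feshoen has u, Ferev has o. Ferev preserves o here (none of its changes turn any other segment into o), so the proto-segment is *o.
Position 5: Feshoen has e, Ferev has i. Feshoen preserves e here (none of its changes turn any other segment into e), so the proto-segment is *e.
This points to *gonyefu. Verify forward in each daughter:
Feshoen: start from *gonyefu.
  rule 1 (unconditioned shift): gonyefu → gonyehu
  rule 2 (pre-nasal raising): gonyehu → gunyehu
  rule 3: no change — gunyehu
  ⇒ Feshoen gunyehu
Ferev: *gonyefu > gonyifu > gonzifu  (by vowel merger, unconditioned shift)
No other proto-form is consistent with every reflex, so the reconstruction is *gonyefu.

*gonyefu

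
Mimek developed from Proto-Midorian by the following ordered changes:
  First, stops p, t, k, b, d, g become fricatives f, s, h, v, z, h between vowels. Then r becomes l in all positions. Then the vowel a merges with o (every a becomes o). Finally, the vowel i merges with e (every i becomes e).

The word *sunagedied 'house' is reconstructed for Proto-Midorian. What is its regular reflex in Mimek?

sunohezeed

Mimek: start from *sunagedied.
  rule 1 (intervocalic lenition): sunagedied → sunahezied
  rule 2: no change — sunahezied
  rule 3 (vowel merger): sunahezied → sunohezied
  rule 4 (vowel merger): sunohezied → sunohezeed
  ⇒ Mimek sunohezeed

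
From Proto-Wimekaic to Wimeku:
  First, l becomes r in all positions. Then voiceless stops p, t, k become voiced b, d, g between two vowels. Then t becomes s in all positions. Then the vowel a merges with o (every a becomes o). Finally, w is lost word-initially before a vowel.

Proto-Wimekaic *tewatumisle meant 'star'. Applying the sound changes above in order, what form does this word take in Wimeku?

sewodumisre

Wimeku: start from *tewatumisle.
  rule 1 (unconditioned shift): tewatumisle → tewatumisre
  rule 2 (intervocalic voicing): tewatumisre → tewadumisre
  rule 3 (unconditioned shift): tewadumisre → sewadumisre
  rule 4 (vowel merger): sewadumisre → sewodumisre
  rule 5: no change — sewodumisre
  ⇒ Wimeku sewodumisre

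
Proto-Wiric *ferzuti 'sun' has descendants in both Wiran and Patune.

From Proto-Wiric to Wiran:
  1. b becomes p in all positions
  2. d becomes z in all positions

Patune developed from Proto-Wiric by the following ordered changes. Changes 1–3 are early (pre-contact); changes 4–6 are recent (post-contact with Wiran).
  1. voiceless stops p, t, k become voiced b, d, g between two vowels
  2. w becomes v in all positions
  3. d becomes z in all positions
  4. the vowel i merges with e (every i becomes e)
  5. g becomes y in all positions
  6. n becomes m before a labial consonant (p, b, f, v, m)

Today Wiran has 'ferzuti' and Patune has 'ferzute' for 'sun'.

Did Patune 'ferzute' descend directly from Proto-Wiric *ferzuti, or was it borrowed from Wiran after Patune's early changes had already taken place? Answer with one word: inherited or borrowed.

If inherited, *ferzuti would pass through all of Patune's changes:
Patune: *ferzuti > ferzudi > ferzuzi > ferzuze  (by intervocalic voicing, unconditioned shift, vowel merger)
If borrowed from Wiran 'ferzuti' after the early changes, it would undergo only the recent ones:
  rule 4 (vowel merger): ferzuti → ferzute
  rule 5 (unconditioned shift): no change (ferzute)
  rule 6 (nasal place assimilation): no change (ferzute)
  ⇒ as a loan: ferzute
Patune 'ferzute' matches the loan outcome 'ferzute', not the inherited 'ferzuze' — it skipped the early Patune changes, so it was borrowed from Wiran.

borrowed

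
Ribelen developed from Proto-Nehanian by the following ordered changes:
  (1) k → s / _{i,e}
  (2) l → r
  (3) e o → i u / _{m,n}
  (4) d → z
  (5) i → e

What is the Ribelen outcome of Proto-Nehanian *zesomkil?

Ribelen: *zesomkil > zesomsil > zesomsir > zesumsir > zesumser  (by palatalisation, unconditioned shift, pre-nasal raising, vowel merger)

zesumser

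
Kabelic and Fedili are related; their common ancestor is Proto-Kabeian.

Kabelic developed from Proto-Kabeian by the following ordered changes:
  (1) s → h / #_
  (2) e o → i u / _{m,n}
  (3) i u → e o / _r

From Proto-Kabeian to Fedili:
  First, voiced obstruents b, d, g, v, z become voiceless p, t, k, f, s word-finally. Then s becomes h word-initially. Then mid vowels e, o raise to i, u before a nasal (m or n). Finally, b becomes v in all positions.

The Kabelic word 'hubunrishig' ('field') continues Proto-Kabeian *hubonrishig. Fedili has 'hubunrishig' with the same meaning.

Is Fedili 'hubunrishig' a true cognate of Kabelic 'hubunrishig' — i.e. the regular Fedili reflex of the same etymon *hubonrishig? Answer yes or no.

no

Derive the expected Fedili reflex of *hubonrishig:
Fedili: *hubonrishig > hubonrishik > hubunrishik > huvunrishik  (by final devoicing, pre-nasal raising, unconditioned shift)
The regular Fedili reflex would be 'huvunrishik', but the attested form is 'hubunrishig'. The correspondence is irregular, so they are not cognates (the Fedili form has a different source).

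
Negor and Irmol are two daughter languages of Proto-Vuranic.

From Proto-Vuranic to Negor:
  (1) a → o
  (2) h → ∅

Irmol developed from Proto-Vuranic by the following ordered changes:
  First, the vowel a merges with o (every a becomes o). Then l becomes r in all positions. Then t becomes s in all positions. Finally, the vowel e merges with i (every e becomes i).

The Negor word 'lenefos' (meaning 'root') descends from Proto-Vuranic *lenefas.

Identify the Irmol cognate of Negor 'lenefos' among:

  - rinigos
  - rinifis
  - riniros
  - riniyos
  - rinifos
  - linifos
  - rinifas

rinifos

Irmol: start from *lenefas.
  rule 1 (vowel merger): lenefas → lenefos
  rule 2 (unconditioned shift): lenefos → renefos
  rule 3: no change — renefos
  rule 4 (vowel merger): renefos → rinifos
  ⇒ Irmol rinifos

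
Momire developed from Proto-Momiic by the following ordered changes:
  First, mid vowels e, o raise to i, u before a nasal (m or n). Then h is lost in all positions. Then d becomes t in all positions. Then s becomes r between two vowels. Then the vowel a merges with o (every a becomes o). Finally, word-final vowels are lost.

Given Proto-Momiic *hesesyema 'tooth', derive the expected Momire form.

Momire: *hesesyema
  hesesyema → hesesyima   [pre-nasal raising]
  hesesyima → esesyima   [h-loss]
  esesyima (rule 3 does not apply)
  esesyima → eresyima   [rhotacism]
  eresyima → eresyimo   [vowel merger]
  eresyimo → eresyim   [apocope]
  giving Momire eresyim.

eresyim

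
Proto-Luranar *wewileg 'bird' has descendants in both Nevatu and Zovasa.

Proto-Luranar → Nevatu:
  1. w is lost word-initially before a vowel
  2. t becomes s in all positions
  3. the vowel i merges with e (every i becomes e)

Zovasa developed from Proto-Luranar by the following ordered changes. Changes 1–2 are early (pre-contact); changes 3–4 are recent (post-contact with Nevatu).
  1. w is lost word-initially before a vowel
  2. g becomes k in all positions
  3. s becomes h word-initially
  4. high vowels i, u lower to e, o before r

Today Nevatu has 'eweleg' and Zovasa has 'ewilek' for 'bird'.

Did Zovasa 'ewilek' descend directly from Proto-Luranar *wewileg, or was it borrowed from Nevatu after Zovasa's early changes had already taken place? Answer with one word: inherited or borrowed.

inherited

If inherited, *wewileg would pass through all of Zovasa's changes:
Zovasa: *wewileg
  wewileg → ewileg   [glide loss]
  ewileg → ewilek   [unconditioned shift]
  ewilek (rule 3 does not apply)
  ewilek (rule 4 does not apply)
  giving Zovasa ewilek.
If borrowed from Nevatu 'eweleg' after the early changes, it would undergo only the recent ones:
  rule 3 (debuccalisation): no change (eweleg)
  rule 4 (pre-rhotic lowering): no change (eweleg)
  ⇒ as a loan: eweleg
Zovasa 'ewilek' matches the inherited outcome exactly, so it is an inherited cognate, not a loan.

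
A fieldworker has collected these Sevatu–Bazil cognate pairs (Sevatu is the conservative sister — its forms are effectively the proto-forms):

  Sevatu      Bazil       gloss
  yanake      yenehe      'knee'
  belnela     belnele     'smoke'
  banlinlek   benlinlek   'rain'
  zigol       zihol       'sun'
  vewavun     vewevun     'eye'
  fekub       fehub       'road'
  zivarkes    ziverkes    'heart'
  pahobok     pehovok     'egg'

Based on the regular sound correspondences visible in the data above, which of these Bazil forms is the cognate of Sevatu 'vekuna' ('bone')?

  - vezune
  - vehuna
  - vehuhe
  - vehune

fekub ~ fehub — Sevatu k corresponds to Bazil h between vowels (before a back vowel).
belnela ~ belnele — Sevatu a corresponds to Bazil e word-finally.
Applying these to Sevatu 'vekuna':
  vekuna → vehuna   (k→h between vowels (before a back vowel))
  vehuna → vehune   (a→e word-finally)
So the Bazil cognate is 'vehune'.

vehune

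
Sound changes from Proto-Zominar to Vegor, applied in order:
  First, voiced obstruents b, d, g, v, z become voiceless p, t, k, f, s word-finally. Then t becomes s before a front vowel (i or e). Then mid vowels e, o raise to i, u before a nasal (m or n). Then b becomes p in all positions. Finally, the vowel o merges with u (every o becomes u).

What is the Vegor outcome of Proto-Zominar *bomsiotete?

pumsiusese

Vegor: start from *bomsiotete.
  rule 1: no change — bomsiotete
  rule 2 (palatalisation): bomsiotete → bomsiosese
  rule 3 (pre-nasal raising): bomsiosese → bumsiosese
  rule 4 (unconditioned shift): bumsiosese → pumsiosese
  rule 5 (vowel merger): pumsiosese → pumsiusese
  ⇒ Vegor pumsiusese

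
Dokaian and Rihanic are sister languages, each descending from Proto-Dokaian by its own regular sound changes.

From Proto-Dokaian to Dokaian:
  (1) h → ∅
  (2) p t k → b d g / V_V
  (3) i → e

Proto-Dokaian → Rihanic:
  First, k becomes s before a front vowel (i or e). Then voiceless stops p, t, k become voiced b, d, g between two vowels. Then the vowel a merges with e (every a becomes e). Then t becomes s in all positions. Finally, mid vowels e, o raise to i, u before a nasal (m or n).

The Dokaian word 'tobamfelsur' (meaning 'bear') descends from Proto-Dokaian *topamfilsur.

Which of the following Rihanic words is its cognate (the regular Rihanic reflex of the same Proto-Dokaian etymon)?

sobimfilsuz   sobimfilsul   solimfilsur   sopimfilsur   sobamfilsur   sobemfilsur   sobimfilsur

sobimfilsur

Rihanic: *topamfilsur
  topamfilsur (rule 1 does not apply)
  topamfilsur → tobamfilsur   [intervocalic voicing]
  tobamfilsur → tobemfilsur   [vowel merger]
  tobemfilsur → sobemfilsur   [unconditioned shift]
  sobemfilsur → sobimfilsur   [pre-nasal raising]
  giving Rihanic sobimfilsur.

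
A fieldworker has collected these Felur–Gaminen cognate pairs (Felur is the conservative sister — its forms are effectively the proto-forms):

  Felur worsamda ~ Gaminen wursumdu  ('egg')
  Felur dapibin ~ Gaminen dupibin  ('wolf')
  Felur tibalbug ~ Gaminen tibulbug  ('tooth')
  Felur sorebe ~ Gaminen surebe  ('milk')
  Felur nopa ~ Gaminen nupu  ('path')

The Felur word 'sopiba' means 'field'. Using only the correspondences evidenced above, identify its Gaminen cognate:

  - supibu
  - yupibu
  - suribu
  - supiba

supibu

nopa ~ nupu — Felur o corresponds to Gaminen u after a consonant, before a labial obstruent.
worsamda ~ wursumdu, nopa ~ nupu — Felur a corresponds to Gaminen u word-finally.
Applying these to Felur 'sopiba':
  sopiba → supiba   (o→u after a consonant, before a labial obstruent)
  supiba → supibu   (a→u word-finally)
So the Gaminen cognate is 'supibu'.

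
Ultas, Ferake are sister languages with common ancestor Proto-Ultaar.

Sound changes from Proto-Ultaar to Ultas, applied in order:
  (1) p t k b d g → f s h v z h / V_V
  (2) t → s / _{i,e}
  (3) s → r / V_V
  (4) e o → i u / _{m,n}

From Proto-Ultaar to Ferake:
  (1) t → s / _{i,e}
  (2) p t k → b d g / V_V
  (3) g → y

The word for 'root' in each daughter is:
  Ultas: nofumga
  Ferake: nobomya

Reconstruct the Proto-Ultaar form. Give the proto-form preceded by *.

*nopomga

Position 3: Ultas has f, Ferake has b. Taking the neighbouring segments as reconstructed: Ultas f could go back to *p or *f; Ferake b could go back to *p or *b — the one source consistent with every daughter is *p.
Position 6: Ultas has g, Ferake has y. Ultas preserves g here (none of its changes turn any other segment into g), so the proto-segment is *g.
Position 4: Ultas has u, Ferake has o. Ferake preserves o here (none of its changes turn any other segment into o), so the proto-segment is *o.
The remaining positions agree across the daughters. Check the candidate against every language:
Ultas: *nopomga
  nopomga → nofomga   [intervocalic lenition]
  nofomga (rule 2 does not apply)
  nofomga (rule 3 does not apply)
  nofomga → nofumga   [pre-nasal raising]
  giving Ultas nofumga.
Ferake: start from *nopomga.
  rule 1: no change — nopomga
  rule 2 (intervocalic voicing): nopomga → nobomga
  rule 3 (unconditioned shift): nobomga → nobomya
  ⇒ Ferake nobomya
*nopomga is the unique common source.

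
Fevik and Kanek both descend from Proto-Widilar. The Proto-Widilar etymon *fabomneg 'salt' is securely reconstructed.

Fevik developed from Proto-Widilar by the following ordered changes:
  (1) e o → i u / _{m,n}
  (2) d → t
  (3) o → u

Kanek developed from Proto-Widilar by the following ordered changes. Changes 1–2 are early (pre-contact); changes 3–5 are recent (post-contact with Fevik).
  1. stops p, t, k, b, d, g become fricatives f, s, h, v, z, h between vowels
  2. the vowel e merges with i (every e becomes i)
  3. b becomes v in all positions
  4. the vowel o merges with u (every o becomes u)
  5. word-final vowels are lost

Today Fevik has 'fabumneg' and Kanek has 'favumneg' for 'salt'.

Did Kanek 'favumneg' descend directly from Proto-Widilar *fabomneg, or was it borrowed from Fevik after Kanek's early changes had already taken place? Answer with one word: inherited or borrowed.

If inherited, *fabomneg would pass through all of Kanek's changes:
Kanek: start from *fabomneg.
  rule 1 (intervocalic lenition): fabomneg → favomneg
  rule 2 (vowel merger): favomneg → favomnig
  rule 3: no change — favomnig
  rule 4 (vowel merger): favomnig → favumnig
  rule 5: no change — favumnig
  ⇒ Kanek favumnig
If borrowed from Fevik 'fabumneg' after the early changes, it would undergo only the recent ones:
  rule 3 (unconditioned shift): fabumneg → favumneg
  rule 4 (vowel merger): no change (favumneg)
  rule 5 (apocope): no change (favumneg)
  ⇒ as a loan: favumneg
Kanek 'favumneg' matches the loan outcome 'favumneg', not the inherited 'favumnig' — it skipped the early Kanek changes, so it was borrowed from Fevik.

borrowed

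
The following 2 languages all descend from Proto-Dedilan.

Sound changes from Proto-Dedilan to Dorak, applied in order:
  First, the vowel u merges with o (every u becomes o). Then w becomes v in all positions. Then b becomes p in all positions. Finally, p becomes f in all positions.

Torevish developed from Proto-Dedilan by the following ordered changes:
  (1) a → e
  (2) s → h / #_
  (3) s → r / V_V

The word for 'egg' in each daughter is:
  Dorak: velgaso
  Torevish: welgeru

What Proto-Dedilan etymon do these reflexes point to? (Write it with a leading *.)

*welgasu

Position 6: Dorak has s, Torevish has r. Dorak preserves s here (none of its changes turn any other segment into s), so the proto-segment is *s.
Position 7: Dorak has o, Torevish has u. Torevish preserves u here (none of its changes turn any other segment into u), so the proto-segment is *u.
Position 5: Dorak has a, Torevish has e. Dorak preserves a here (none of its changes turn any other segment into a), so the proto-segment is *a.
This points to *welgasu. Verify forward in each daughter:
Dorak: *welgasu > welgaso > velgaso  (by vowel merger, unconditioned shift)
Torevish: *welgasu
  welgasu → welgesu   [vowel merger]
  welgesu (rule 2 does not apply)
  welgesu → welgeru   [rhotacism]
  giving Torevish welgeru.
No other proto-form is consistent with every reflex, so the reconstruction is *welgasu.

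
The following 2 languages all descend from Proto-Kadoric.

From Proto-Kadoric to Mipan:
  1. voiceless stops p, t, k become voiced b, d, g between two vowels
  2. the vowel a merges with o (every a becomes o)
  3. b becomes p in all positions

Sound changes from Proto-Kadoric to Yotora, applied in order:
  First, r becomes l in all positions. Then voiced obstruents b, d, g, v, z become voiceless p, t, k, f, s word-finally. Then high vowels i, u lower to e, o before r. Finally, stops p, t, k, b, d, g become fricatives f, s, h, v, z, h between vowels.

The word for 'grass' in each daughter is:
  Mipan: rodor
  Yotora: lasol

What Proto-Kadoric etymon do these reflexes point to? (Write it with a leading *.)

Position 3: Mipan has d, Yotora has s. Taking the neighbouring segments as reconstructed: Mipan d could go back to *t or *d; Yotora s could go back to *t or *s — the one source consistent with every daughter is *t.
Position 1: Mipan has r, Yotora has l. Mipan preserves r here (none of its changes turn any other segment into r), so the proto-segment is *r.
Position 5: Mipan has r, Yotora has l. Mipan preserves r here (none of its changes turn any other segment into r), so the proto-segment is *r.
Verify the candidate proto-form against each daughter:
Mipan: start from *rator.
  rule 1 (intervocalic voicing): rator → rador
  rule 2 (vowel merger): rador → rodor
  rule 3: no change — rodor
  ⇒ Mipan rodor
Yotora: *rator
  rator → latol   [unconditioned shift]
  latol (rule 2 does not apply)
  latol (rule 3 does not apply)
  latol → lasol   [intervocalic lenition]
  giving Yotora lasol.
No other proto-form is consistent with every reflex, so the reconstruction is *rator.

*rator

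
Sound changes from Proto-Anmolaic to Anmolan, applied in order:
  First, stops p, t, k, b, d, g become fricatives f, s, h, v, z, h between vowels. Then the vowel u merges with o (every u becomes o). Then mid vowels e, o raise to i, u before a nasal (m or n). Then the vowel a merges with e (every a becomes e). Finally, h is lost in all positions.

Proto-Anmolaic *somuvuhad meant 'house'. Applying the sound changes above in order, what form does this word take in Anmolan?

Anmolan: start from *somuvuhad.
  rule 1: no change — somuvuhad
  rule 2 (vowel merger): somuvuhad → somovohad
  rule 3 (pre-nasal raising): somovohad → sumovohad
  rule 4 (vowel merger): sumovohad → sumovohed
  rule 5 (h-loss): sumovohed → sumovoed
  ⇒ Anmolan sumovoed

sumovoed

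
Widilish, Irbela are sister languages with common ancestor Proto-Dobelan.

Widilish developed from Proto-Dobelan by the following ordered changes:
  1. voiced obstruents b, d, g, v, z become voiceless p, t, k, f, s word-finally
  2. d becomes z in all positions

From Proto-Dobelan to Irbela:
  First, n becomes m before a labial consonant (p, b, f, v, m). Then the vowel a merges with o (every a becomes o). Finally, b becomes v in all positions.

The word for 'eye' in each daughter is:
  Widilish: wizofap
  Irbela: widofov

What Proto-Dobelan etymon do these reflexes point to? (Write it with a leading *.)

*widofab

Position 7: Widilish has p, Irbela has v. Taking the neighbouring segments as reconstructed: Widilish p could go back to *p or *b; Irbela v could go back to *b or *v — the one source consistent with every daughter is *b.
Position 6: Widilish has a, Irbela has o. Widilish preserves a here (none of its changes turn any other segment into a), so the proto-segment is *a.
Position 3: Widilish has z, Irbela has d. Irbela preserves d here (none of its changes turn any other segment into d), so the proto-segment is *d.
The remaining positions agree across the daughters. Check the candidate against every language:
Widilish: start from *widofab.
  rule 1 (final devoicing): widofab → widofap
  rule 2 (unconditioned shift): widofap → wizofap
  ⇒ Widilish wizofap
Irbela: *widofab
  widofab (rule 1 does not apply)
  widofab → widofob   [vowel merger]
  widofob → widofov   [unconditioned shift]
  giving Irbela widofov.
No other proto-form is consistent with every reflex, so the reconstruction is *widofab.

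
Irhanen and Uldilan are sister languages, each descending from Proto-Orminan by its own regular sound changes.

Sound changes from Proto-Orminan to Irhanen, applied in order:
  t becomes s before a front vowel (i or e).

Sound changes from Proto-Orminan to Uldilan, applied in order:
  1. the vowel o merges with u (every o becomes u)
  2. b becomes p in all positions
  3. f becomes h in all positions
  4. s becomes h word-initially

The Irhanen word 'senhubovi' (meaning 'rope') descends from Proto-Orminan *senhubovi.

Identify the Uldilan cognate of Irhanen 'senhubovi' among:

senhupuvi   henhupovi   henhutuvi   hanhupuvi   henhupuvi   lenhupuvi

henhupuvi

Uldilan: *senhubovi
  senhubovi → senhubuvi   [vowel merger]
  senhubuvi → senhupuvi   [unconditioned shift]
  senhupuvi (rule 3 does not apply)
  senhupuvi → henhupuvi   [debuccalisation]
  giving Uldilan henhupuvi.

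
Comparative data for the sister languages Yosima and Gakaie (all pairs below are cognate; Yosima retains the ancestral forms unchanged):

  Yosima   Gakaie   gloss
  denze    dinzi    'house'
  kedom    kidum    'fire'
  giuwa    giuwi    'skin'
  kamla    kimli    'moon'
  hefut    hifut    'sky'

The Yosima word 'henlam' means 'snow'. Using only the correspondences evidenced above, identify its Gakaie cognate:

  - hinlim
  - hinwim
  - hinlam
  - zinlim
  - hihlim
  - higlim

hinlim

denze ~ dinzi — Yosima e corresponds to Gakaie i after a consonant, before a nasal.
kamla ~ kimli — Yosima a corresponds to Gakaie i after a consonant, before a nasal.
Applying these to Yosima 'henlam':
  henlam → hinlam   (e→i after a consonant, before a nasal)
  hinlam → hinlim   (a→i after a consonant, before a nasal)
So the Gakaie cognate is 'hinlim'.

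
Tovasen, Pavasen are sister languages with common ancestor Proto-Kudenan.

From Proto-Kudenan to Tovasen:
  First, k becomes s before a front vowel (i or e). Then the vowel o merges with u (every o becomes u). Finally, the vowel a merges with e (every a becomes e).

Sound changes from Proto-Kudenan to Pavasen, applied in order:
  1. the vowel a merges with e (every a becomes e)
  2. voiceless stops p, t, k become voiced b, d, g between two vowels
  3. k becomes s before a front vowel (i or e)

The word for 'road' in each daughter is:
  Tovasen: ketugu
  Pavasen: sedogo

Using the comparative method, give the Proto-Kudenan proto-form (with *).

Position 2: Tovasen has e, Pavasen has e. Taking the neighbouring segments as reconstructed: Tovasen e can only go back to *a; Pavasen e could go back to *a or *e — the one source consistent with every daughter is *a.
Position 1: Tovasen has k, Pavasen has s. Tovasen preserves k here (none of its changes turn any other segment into k), so the proto-segment is *k.
This points to *katogo. Verify forward in each daughter:
Tovasen: start from *katogo.
  rule 1: no change — katogo
  rule 2 (vowel merger): katogo → katugu
  rule 3 (vowel merger): katugu → ketugu
  ⇒ Tovasen ketugu
Pavasen: start from *katogo.
  rule 1 (vowel merger): katogo → ketogo
  rule 2 (intervocalic voicing): ketogo → kedogo
  rule 3 (palatalisation): kedogo → sedogo
  ⇒ Pavasen sedogo
Only *katogo yields all of Tovasen ketugu, Pavasen sedogo.

*katogo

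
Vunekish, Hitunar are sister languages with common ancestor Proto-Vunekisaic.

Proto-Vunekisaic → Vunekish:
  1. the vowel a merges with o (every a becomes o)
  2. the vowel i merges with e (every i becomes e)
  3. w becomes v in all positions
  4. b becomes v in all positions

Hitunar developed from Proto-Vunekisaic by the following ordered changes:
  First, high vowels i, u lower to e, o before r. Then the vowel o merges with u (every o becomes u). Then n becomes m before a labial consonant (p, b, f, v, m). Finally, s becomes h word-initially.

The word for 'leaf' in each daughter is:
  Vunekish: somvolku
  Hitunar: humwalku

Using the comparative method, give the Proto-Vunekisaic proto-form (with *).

*somwalku

Position 2: Vunekish has o, Hitunar has u. Taking the neighbouring segments as reconstructed: Vunekish o could go back to *a or *o; Hitunar u could go back to *o or *u — the one source consistent with every daughter is *o.
Position 4: Vunekish has v, Hitunar has w. Hitunar preserves w here (none of its changes turn any other segment into w), so the proto-segment is *w.
Position 5: Vunekish has o, Hitunar has a. Hitunar preserves a here (none of its changes turn any other segment into a), so the proto-segment is *a.
Verify the candidate proto-form against each daughter:
Vunekish: start from *somwalku.
  rule 1 (vowel merger): somwalku → somwolku
  rule 2: no change — somwolku
  rule 3 (unconditioned shift): somwolku → somvolku
  rule 4: no change — somvolku
  ⇒ Vunekish somvolku
Hitunar: start from *somwalku.
  rule 1: no change — somwalku
  rule 2 (vowel merger): somwalku → sumwalku
  rule 3: no change — sumwalku
  rule 4 (debuccalisation): sumwalku → humwalku
  ⇒ Hitunar humwalku
No other proto-form is consistent with every reflex, so the reconstruction is *somwalku.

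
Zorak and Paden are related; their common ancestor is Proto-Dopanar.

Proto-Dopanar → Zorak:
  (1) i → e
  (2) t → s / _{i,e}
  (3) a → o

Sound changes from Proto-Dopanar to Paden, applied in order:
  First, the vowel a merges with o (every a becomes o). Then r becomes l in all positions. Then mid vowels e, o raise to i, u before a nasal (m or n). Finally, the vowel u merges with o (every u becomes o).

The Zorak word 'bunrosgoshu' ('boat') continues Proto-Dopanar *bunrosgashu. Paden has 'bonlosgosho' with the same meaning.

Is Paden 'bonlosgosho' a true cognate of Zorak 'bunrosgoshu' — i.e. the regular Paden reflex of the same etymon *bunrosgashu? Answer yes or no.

yes

Derive the expected Paden reflex of *bunrosgashu:
Paden: *bunrosgashu
  bunrosgashu → bunrosgoshu   [vowel merger]
  bunrosgoshu → bunlosgoshu   [unconditioned shift]
  bunlosgoshu (rule 3 does not apply)
  bunlosgoshu → bonlosgosho   [vowel merger]
  giving Paden bonlosgosho.
Paden 'bonlosgosho' matches the regular reflex exactly, so the pair is cognate.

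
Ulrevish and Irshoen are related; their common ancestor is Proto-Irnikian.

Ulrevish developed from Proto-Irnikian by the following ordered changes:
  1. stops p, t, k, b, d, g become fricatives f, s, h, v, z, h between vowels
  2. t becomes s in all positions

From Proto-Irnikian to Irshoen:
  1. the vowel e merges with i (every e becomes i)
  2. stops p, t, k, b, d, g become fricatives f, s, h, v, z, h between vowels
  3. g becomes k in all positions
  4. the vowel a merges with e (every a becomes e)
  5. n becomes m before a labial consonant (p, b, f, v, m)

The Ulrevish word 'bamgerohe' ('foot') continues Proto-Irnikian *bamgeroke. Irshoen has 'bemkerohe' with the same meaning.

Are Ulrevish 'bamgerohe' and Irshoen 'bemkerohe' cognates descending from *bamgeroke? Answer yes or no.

Derive the expected Irshoen reflex of *bamgeroke:
Irshoen: *bamgeroke
  bamgeroke → bamgiroki   [vowel merger]
  bamgiroki → bamgirohi   [intervocalic lenition]
  bamgirohi → bamkirohi   [unconditioned shift]
  bamkirohi → bemkirohi   [vowel merger]
  bemkirohi (rule 5 does not apply)
  giving Irshoen bemkirohi.
The regular Irshoen reflex would be 'bemkirohi', but the attested form is 'bemkerohe'. The correspondence is irregular, so they are not cognates (the Irshoen form has a different source).

no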